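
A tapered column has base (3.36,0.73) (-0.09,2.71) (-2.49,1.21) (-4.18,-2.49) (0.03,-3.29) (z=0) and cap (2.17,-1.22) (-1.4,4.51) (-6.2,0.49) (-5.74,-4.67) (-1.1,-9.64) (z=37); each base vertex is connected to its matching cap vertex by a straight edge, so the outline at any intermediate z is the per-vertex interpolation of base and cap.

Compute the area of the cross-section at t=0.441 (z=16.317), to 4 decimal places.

Cross-section at t=0.441: each vertex is (1-t)·p0[i] + t·p1[i].
  v1: (1-0.441)·(3.36,0.73) + 0.441·(2.17,-1.22) = (2.8352,-0.1300)
  v2: (1-0.441)·(-0.09,2.71) + 0.441·(-1.4,4.51) = (-0.6677,3.5038)
  v3: (1-0.441)·(-2.49,1.21) + 0.441·(-6.2,0.49) = (-4.1261,0.8925)
  v4: (1-0.441)·(-4.18,-2.49) + 0.441·(-5.74,-4.67) = (-4.8680,-3.4514)
  v5: (1-0.441)·(0.03,-3.29) + 0.441·(-1.1,-9.64) = (-0.4683,-6.0903)
Shoelace sum Σ(x_i·y_{i+1} − x_{i+1}·y_i):
  i=1: 2.8352·3.5038 − -0.6677·-0.1300 = +9.8472 (running +9.8472)
  i=2: -0.6677·0.8925 − -4.1261·3.5038 = +13.8611 (running +23.7084)
  i=3: -4.1261·-3.4514 − -4.8680·0.8925 = +18.5853 (running +42.2937)
  i=4: -4.8680·-6.0903 − -0.4683·-3.4514 = +28.0312 (running +70.3249)
  i=5: -0.4683·-0.1300 − 2.8352·-6.0903 = +17.3283 (running +87.6532)
Area = |Σ|/2 = |87.6532|/2 = 43.8266

Area at t=0.441: 43.8266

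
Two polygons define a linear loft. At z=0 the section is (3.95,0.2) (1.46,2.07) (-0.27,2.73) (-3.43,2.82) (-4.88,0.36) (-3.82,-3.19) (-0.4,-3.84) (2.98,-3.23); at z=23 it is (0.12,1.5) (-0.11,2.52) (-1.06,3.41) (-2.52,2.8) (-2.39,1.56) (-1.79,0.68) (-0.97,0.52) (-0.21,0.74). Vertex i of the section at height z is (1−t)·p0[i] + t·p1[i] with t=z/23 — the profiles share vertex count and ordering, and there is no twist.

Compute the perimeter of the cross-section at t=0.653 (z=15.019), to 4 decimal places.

Perimeter at t=0.653: 14.1177

Cross-section at t=0.653: each vertex is (1-t)·p0[i] + t·p1[i].
  v1: (1-0.653)·(3.95,0.2) + 0.653·(0.12,1.5) = (1.4490,1.0489)
  v2: (1-0.653)·(1.46,2.07) + 0.653·(-0.11,2.52) = (0.4348,2.3639)
  v3: (1-0.653)·(-0.27,2.73) + 0.653·(-1.06,3.41) = (-0.7859,3.1740)
  v4: (1-0.653)·(-3.43,2.82) + 0.653·(-2.52,2.8) = (-2.8358,2.8069)
  v5: (1-0.653)·(-4.88,0.36) + 0.653·(-2.39,1.56) = (-3.2540,1.1436)
  v6: (1-0.653)·(-3.82,-3.19) + 0.653·(-1.79,0.68) = (-2.4944,-0.6629)
  v7: (1-0.653)·(-0.4,-3.84) + 0.653·(-0.97,0.52) = (-0.7722,-0.9929)
  v8: (1-0.653)·(2.98,-3.23) + 0.653·(-0.21,0.74) = (0.8969,-0.6376)
Perimeter = Σ |v_{i+1} − v_i|:
  edge 1→2: √(-1.0142² + 1.3150²) = 1.6606 (running 1.6606)
  edge 2→3: √(-1.2207² + 0.8102²) = 1.4651 (running 3.1257)
  edge 3→4: √(-2.0499² + -0.3671²) = 2.0825 (running 5.2082)
  edge 4→5: √(-0.4183² + -1.6633²) = 1.7151 (running 6.9233)
  edge 5→6: √(0.7596² + -1.8065²) = 1.9597 (running 8.8830)
  edge 6→7: √(1.7222² + -0.3300²) = 1.7535 (running 10.6366)
  edge 7→8: √(1.6691² + 0.3553²) = 1.7065 (running 12.3431)
  edge 8→1: √(0.5521² + 1.6865²) = 1.7746 (running 14.1177)
Perimeter = 14.1177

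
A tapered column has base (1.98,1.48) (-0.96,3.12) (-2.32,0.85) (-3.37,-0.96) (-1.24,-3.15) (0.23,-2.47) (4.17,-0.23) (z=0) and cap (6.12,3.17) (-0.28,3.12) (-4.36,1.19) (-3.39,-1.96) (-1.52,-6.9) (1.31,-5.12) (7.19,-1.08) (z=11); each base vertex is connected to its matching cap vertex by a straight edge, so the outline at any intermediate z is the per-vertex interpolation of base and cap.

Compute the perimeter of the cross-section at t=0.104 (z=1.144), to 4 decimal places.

Perimeter at t=0.104: 21.2150

Cross-section at t=0.104: each vertex is (1-t)·p0[i] + t·p1[i].
  v1: (1-0.104)·(1.98,1.48) + 0.104·(6.12,3.17) = (2.4106,1.6558)
  v2: (1-0.104)·(-0.96,3.12) + 0.104·(-0.28,3.12) = (-0.8893,3.1200)
  v3: (1-0.104)·(-2.32,0.85) + 0.104·(-4.36,1.19) = (-2.5322,0.8854)
  v4: (1-0.104)·(-3.37,-0.96) + 0.104·(-3.39,-1.96) = (-3.3721,-1.0640)
  v5: (1-0.104)·(-1.24,-3.15) + 0.104·(-1.52,-6.9) = (-1.2691,-3.5400)
  v6: (1-0.104)·(0.23,-2.47) + 0.104·(1.31,-5.12) = (0.3423,-2.7456)
  v7: (1-0.104)·(4.17,-0.23) + 0.104·(7.19,-1.08) = (4.4841,-0.3184)
Perimeter = Σ |v_{i+1} − v_i|:
  edge 1→2: √(-3.2998² + 1.4642²) = 3.6101 (running 3.6101)
  edge 2→3: √(-1.6429² + -2.2346²) = 2.7736 (running 6.3837)
  edge 3→4: √(-0.8399² + -1.9494²) = 2.1226 (running 8.5063)
  edge 4→5: √(2.1030² + -2.4760²) = 3.2485 (running 11.7548)
  edge 5→6: √(1.6114² + 0.7944²) = 1.7966 (running 13.5514)
  edge 6→7: √(4.1418² + 2.4272²) = 4.8006 (running 18.3520)
  edge 7→1: √(-2.0735² + 1.9742²) = 2.8630 (running 21.2150)
Perimeter = 21.2150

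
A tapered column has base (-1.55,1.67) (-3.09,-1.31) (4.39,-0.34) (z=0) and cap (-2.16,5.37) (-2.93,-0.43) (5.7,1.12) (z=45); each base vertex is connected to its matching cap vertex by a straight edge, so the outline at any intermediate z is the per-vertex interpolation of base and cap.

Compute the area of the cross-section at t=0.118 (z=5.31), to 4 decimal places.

Area at t=0.118: 11.8621

Cross-section at t=0.118: each vertex is (1-t)·p0[i] + t·p1[i].
  v1: (1-0.118)·(-1.55,1.67) + 0.118·(-2.16,5.37) = (-1.6220,2.1066)
  v2: (1-0.118)·(-3.09,-1.31) + 0.118·(-2.93,-0.43) = (-3.0711,-1.2062)
  v3: (1-0.118)·(4.39,-0.34) + 0.118·(5.7,1.12) = (4.5446,-0.1677)
Shoelace sum Σ(x_i·y_{i+1} − x_{i+1}·y_i):
  i=1: -1.6220·-1.2062 − -3.0711·2.1066 = +8.4260 (running +8.4260)
  i=2: -3.0711·-0.1677 − 4.5446·-1.2062 = +5.9966 (running +14.4226)
  i=3: 4.5446·2.1066 − -1.6220·-0.1677 = +9.3016 (running +23.7241)
Area = |Σ|/2 = |23.7241|/2 = 11.8621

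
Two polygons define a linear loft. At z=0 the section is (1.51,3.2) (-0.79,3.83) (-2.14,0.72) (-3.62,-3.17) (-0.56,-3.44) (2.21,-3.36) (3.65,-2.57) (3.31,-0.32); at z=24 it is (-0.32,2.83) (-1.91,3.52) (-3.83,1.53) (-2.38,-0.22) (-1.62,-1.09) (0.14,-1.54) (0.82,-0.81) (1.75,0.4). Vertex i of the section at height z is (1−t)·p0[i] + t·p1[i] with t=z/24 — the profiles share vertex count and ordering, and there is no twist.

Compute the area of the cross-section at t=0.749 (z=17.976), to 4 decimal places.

Area at t=0.749: 20.3519

Cross-section at t=0.749: each vertex is (1-t)·p0[i] + t·p1[i].
  v1: (1-0.749)·(1.51,3.2) + 0.749·(-0.32,2.83) = (0.1393,2.9229)
  v2: (1-0.749)·(-0.79,3.83) + 0.749·(-1.91,3.52) = (-1.6289,3.5978)
  v3: (1-0.749)·(-2.14,0.72) + 0.749·(-3.83,1.53) = (-3.4058,1.3267)
  v4: (1-0.749)·(-3.62,-3.17) + 0.749·(-2.38,-0.22) = (-2.6912,-0.9605)
  v5: (1-0.749)·(-0.56,-3.44) + 0.749·(-1.62,-1.09) = (-1.3539,-1.6799)
  v6: (1-0.749)·(2.21,-3.36) + 0.749·(0.14,-1.54) = (0.6596,-1.9968)
  v7: (1-0.749)·(3.65,-2.57) + 0.749·(0.82,-0.81) = (1.5303,-1.2518)
  v8: (1-0.749)·(3.31,-0.32) + 0.749·(1.75,0.4) = (2.1416,0.2193)
Shoelace sum Σ(x_i·y_{i+1} − x_{i+1}·y_i):
  i=1: 0.1393·3.5978 − -1.6289·2.9229 = +5.2623 (running +5.2623)
  i=2: -1.6289·1.3267 − -3.4058·3.5978 = +10.0924 (running +15.3547)
  i=3: -3.4058·-0.9605 − -2.6912·1.3267 = +6.8416 (running +22.1963)
  i=4: -2.6912·-1.6799 − -1.3539·-0.9605 = +3.2205 (running +25.4168)
  i=5: -1.3539·-1.9968 − 0.6596·-1.6799 = +3.8116 (running +29.2283)
  i=6: 0.6596·-1.2518 − 1.5303·-1.9968 = +2.2302 (running +31.4585)
  i=7: 1.5303·0.2193 − 2.1416·-1.2518 = +3.0163 (running +34.4748)
  i=8: 2.1416·2.9229 − 0.1393·0.2193 = +6.2289 (running +40.7037)
Area = |Σ|/2 = |40.7037|/2 = 20.3519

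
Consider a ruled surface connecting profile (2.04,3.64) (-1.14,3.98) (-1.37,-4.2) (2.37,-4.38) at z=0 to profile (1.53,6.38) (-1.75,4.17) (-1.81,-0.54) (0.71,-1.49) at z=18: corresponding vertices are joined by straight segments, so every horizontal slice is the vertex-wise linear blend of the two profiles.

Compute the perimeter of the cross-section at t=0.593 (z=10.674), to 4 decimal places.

Cross-section at t=0.593: each vertex is (1-t)·p0[i] + t·p1[i].
  v1: (1-0.593)·(2.04,3.64) + 0.593·(1.53,6.38) = (1.7376,5.2648)
  v2: (1-0.593)·(-1.14,3.98) + 0.593·(-1.75,4.17) = (-1.5017,4.0927)
  v3: (1-0.593)·(-1.37,-4.2) + 0.593·(-1.81,-0.54) = (-1.6309,-2.0296)
  v4: (1-0.593)·(2.37,-4.38) + 0.593·(0.71,-1.49) = (1.3856,-2.6662)
Perimeter = Σ |v_{i+1} − v_i|:
  edge 1→2: √(-3.2393² + -1.1722²) = 3.4449 (running 3.4449)
  edge 2→3: √(-0.1292² + -6.1223²) = 6.1237 (running 9.5685)
  edge 3→4: √(3.0165² + -0.6366²) = 3.0830 (running 12.6515)
  edge 4→1: √(0.3519² + 7.9311²) = 7.9389 (running 20.5903)
Perimeter = 20.5903

Perimeter at t=0.593: 20.5903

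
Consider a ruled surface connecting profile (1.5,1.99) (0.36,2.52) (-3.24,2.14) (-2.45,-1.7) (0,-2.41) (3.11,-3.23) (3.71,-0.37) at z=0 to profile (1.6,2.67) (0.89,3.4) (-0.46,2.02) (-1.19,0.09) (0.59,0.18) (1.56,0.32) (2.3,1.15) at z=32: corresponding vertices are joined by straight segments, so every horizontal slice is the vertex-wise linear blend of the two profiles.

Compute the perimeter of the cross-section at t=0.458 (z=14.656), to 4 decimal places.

Cross-section at t=0.458: each vertex is (1-t)·p0[i] + t·p1[i].
  v1: (1-0.458)·(1.5,1.99) + 0.458·(1.6,2.67) = (1.5458,2.3014)
  v2: (1-0.458)·(0.36,2.52) + 0.458·(0.89,3.4) = (0.6027,2.9230)
  v3: (1-0.458)·(-3.24,2.14) + 0.458·(-0.46,2.02) = (-1.9668,2.0850)
  v4: (1-0.458)·(-2.45,-1.7) + 0.458·(-1.19,0.09) = (-1.8729,-0.8802)
  v5: (1-0.458)·(0,-2.41) + 0.458·(0.59,0.18) = (0.2702,-1.2238)
  v6: (1-0.458)·(3.11,-3.23) + 0.458·(1.56,0.32) = (2.4001,-1.6041)
  v7: (1-0.458)·(3.71,-0.37) + 0.458·(2.3,1.15) = (3.0642,0.3262)
Perimeter = Σ |v_{i+1} − v_i|:
  edge 1→2: √(-0.9431² + 0.6216²) = 1.1295 (running 1.1295)
  edge 2→3: √(-2.5695² + -0.8380²) = 2.7027 (running 3.8322)
  edge 3→4: √(0.0938² + -2.9652²) = 2.9667 (running 6.7989)
  edge 4→5: √(2.1431² + -0.3436²) = 2.1705 (running 8.9694)
  edge 5→6: √(2.1299² + -0.3803²) = 2.1636 (running 11.1330)
  edge 6→7: √(0.6641² + 1.9303²) = 2.0413 (running 13.1743)
  edge 7→1: √(-1.5184² + 1.9753²) = 2.4915 (running 15.6657)
Perimeter = 15.6657

Perimeter at t=0.458: 15.6657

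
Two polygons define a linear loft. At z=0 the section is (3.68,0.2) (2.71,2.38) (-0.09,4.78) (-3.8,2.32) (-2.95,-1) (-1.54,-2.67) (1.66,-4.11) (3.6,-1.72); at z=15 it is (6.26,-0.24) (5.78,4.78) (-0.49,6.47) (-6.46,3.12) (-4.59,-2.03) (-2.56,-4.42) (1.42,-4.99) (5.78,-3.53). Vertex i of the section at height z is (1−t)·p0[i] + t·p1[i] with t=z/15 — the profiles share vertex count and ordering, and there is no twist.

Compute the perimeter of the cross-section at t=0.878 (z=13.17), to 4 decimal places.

Cross-section at t=0.878: each vertex is (1-t)·p0[i] + t·p1[i].
  v1: (1-0.878)·(3.68,0.2) + 0.878·(6.26,-0.24) = (5.9452,-0.1863)
  v2: (1-0.878)·(2.71,2.38) + 0.878·(5.78,4.78) = (5.4055,4.4872)
  v3: (1-0.878)·(-0.09,4.78) + 0.878·(-0.49,6.47) = (-0.4412,6.2638)
  v4: (1-0.878)·(-3.8,2.32) + 0.878·(-6.46,3.12) = (-6.1355,3.0224)
  v5: (1-0.878)·(-2.95,-1) + 0.878·(-4.59,-2.03) = (-4.3899,-1.9043)
  v6: (1-0.878)·(-1.54,-2.67) + 0.878·(-2.56,-4.42) = (-2.4356,-4.2065)
  v7: (1-0.878)·(1.66,-4.11) + 0.878·(1.42,-4.99) = (1.4493,-4.8826)
  v8: (1-0.878)·(3.6,-1.72) + 0.878·(5.78,-3.53) = (5.5140,-3.3092)
Perimeter = Σ |v_{i+1} − v_i|:
  edge 1→2: √(-0.5398² + 4.6735²) = 4.7046 (running 4.7046)
  edge 2→3: √(-5.8467² + 1.7766²) = 6.1106 (running 10.8152)
  edge 3→4: √(-5.6943² + -3.2414²) = 6.5522 (running 17.3674)
  edge 4→5: √(1.7456² + -4.9267²) = 5.2268 (running 22.5943)
  edge 5→6: √(1.9544² + -2.3022²) = 3.0198 (running 25.6141)
  edge 6→7: √(3.8848² + -0.6761²) = 3.9432 (running 29.5574)
  edge 7→8: √(4.0648² + 1.5735²) = 4.3587 (running 33.9160)
  edge 8→1: √(0.4312² + 3.1229²) = 3.1525 (running 37.0685)
Perimeter = 37.0685

Perimeter at t=0.878: 37.0685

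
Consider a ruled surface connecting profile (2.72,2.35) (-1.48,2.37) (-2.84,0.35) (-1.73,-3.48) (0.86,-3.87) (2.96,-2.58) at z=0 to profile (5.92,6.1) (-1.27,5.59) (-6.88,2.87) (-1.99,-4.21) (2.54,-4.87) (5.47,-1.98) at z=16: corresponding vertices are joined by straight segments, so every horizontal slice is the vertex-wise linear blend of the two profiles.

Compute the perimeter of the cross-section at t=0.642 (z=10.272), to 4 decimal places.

Perimeter at t=0.642: 32.1366

Cross-section at t=0.642: each vertex is (1-t)·p0[i] + t·p1[i].
  v1: (1-0.642)·(2.72,2.35) + 0.642·(5.92,6.1) = (4.7744,4.7575)
  v2: (1-0.642)·(-1.48,2.37) + 0.642·(-1.27,5.59) = (-1.3452,4.4372)
  v3: (1-0.642)·(-2.84,0.35) + 0.642·(-6.88,2.87) = (-5.4337,1.9678)
  v4: (1-0.642)·(-1.73,-3.48) + 0.642·(-1.99,-4.21) = (-1.8969,-3.9487)
  v5: (1-0.642)·(0.86,-3.87) + 0.642·(2.54,-4.87) = (1.9386,-4.5120)
  v6: (1-0.642)·(2.96,-2.58) + 0.642·(5.47,-1.98) = (4.5714,-2.1948)
Perimeter = Σ |v_{i+1} − v_i|:
  edge 1→2: √(-6.1196² + -0.3203²) = 6.1280 (running 6.1280)
  edge 2→3: √(-4.0885² + -2.4694²) = 4.7764 (running 10.9043)
  edge 3→4: √(3.5368² + -5.9165²) = 6.8930 (running 17.7973)
  edge 4→5: √(3.8355² + -0.5633²) = 3.8766 (running 21.6740)
  edge 5→6: √(2.6329² + 2.3172²) = 3.5073 (running 25.1813)
  edge 6→1: √(0.2030² + 6.9523²) = 6.9553 (running 32.1366)
Perimeter = 32.1366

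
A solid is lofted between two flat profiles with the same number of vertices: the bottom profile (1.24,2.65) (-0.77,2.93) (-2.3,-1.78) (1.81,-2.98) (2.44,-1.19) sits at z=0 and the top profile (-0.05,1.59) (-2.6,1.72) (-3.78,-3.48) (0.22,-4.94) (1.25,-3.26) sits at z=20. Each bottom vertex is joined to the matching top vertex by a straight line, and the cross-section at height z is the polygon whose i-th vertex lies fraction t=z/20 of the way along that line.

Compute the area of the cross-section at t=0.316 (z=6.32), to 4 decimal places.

Area at t=0.316: 19.8698

Cross-section at t=0.316: each vertex is (1-t)·p0[i] + t·p1[i].
  v1: (1-0.316)·(1.24,2.65) + 0.316·(-0.05,1.59) = (0.8324,2.3150)
  v2: (1-0.316)·(-0.77,2.93) + 0.316·(-2.6,1.72) = (-1.3483,2.5476)
  v3: (1-0.316)·(-2.3,-1.78) + 0.316·(-3.78,-3.48) = (-2.7677,-2.3172)
  v4: (1-0.316)·(1.81,-2.98) + 0.316·(0.22,-4.94) = (1.3076,-3.5994)
  v5: (1-0.316)·(2.44,-1.19) + 0.316·(1.25,-3.26) = (2.0640,-1.8441)
Shoelace sum Σ(x_i·y_{i+1} − x_{i+1}·y_i):
  i=1: 0.8324·2.5476 − -1.3483·2.3150 = +5.2419 (running +5.2419)
  i=2: -1.3483·-2.3172 − -2.7677·2.5476 = +10.1753 (running +15.4172)
  i=3: -2.7677·-3.5994 − 1.3076·-2.3172 = +12.9918 (running +28.4089)
  i=4: 1.3076·-1.8441 − 2.0640·-3.5994 = +5.0176 (running +33.4266)
  i=5: 2.0640·2.3150 − 0.8324·-1.8441 = +6.3131 (running +39.7397)
Area = |Σ|/2 = |39.7397|/2 = 19.8698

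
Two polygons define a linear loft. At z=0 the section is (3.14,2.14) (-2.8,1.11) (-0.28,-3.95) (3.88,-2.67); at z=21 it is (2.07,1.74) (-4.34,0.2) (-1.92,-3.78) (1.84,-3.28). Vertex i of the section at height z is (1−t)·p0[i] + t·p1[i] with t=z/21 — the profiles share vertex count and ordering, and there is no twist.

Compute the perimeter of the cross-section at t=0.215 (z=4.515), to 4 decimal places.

Cross-section at t=0.215: each vertex is (1-t)·p0[i] + t·p1[i].
  v1: (1-0.215)·(3.14,2.14) + 0.215·(2.07,1.74) = (2.9100,2.0540)
  v2: (1-0.215)·(-2.8,1.11) + 0.215·(-4.34,0.2) = (-3.1311,0.9144)
  v3: (1-0.215)·(-0.28,-3.95) + 0.215·(-1.92,-3.78) = (-0.6326,-3.9135)
  v4: (1-0.215)·(3.88,-2.67) + 0.215·(1.84,-3.28) = (3.4414,-2.8012)
Perimeter = Σ |v_{i+1} − v_i|:
  edge 1→2: √(-6.0411² + -1.1397²) = 6.1476 (running 6.1476)
  edge 2→3: √(2.4985² + -4.8278²) = 5.4360 (running 11.5836)
  edge 3→4: √(4.0740² + 1.1123²) = 4.2231 (running 15.8067)
  edge 4→1: √(-0.5314² + 4.8552²) = 4.8841 (running 20.6909)
Perimeter = 20.6909

Perimeter at t=0.215: 20.6909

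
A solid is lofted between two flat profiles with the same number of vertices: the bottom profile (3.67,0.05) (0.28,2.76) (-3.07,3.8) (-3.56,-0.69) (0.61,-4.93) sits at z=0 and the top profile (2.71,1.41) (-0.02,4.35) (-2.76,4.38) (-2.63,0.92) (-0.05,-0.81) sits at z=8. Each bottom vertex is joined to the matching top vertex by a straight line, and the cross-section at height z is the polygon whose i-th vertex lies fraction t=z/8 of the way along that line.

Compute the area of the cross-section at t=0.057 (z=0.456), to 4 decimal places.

Cross-section at t=0.057: each vertex is (1-t)·p0[i] + t·p1[i].
  v1: (1-0.057)·(3.67,0.05) + 0.057·(2.71,1.41) = (3.6153,0.1275)
  v2: (1-0.057)·(0.28,2.76) + 0.057·(-0.02,4.35) = (0.2629,2.8506)
  v3: (1-0.057)·(-3.07,3.8) + 0.057·(-2.76,4.38) = (-3.0523,3.8331)
  v4: (1-0.057)·(-3.56,-0.69) + 0.057·(-2.63,0.92) = (-3.5070,-0.5982)
  v5: (1-0.057)·(0.61,-4.93) + 0.057·(-0.05,-0.81) = (0.5724,-4.6952)
Shoelace sum Σ(x_i·y_{i+1} − x_{i+1}·y_i):
  i=1: 3.6153·2.8506 − 0.2629·0.1275 = +10.2723 (running +10.2723)
  i=2: 0.2629·3.8331 − -3.0523·2.8506 = +9.7088 (running +19.9811)
  i=3: -3.0523·-0.5982 − -3.5070·3.8331 = +15.2685 (running +35.2496)
  i=4: -3.5070·-4.6952 − 0.5724·-0.5982 = +16.8083 (running +52.0579)
  i=5: 0.5724·0.1275 − 3.6153·-4.6952 = +17.0473 (running +69.1052)
Area = |Σ|/2 = |69.1052|/2 = 34.5526

Area at t=0.057: 34.5526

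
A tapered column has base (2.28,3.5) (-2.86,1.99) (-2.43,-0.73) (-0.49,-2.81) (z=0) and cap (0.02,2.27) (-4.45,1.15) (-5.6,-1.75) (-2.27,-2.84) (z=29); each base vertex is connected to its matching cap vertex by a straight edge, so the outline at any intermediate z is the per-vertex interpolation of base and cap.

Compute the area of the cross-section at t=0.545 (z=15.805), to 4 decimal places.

Area at t=0.545: 16.0090

Cross-section at t=0.545: each vertex is (1-t)·p0[i] + t·p1[i].
  v1: (1-0.545)·(2.28,3.5) + 0.545·(0.02,2.27) = (1.0483,2.8296)
  v2: (1-0.545)·(-2.86,1.99) + 0.545·(-4.45,1.15) = (-3.7266,1.5322)
  v3: (1-0.545)·(-2.43,-0.73) + 0.545·(-5.6,-1.75) = (-4.1577,-1.2859)
  v4: (1-0.545)·(-0.49,-2.81) + 0.545·(-2.27,-2.84) = (-1.4601,-2.8263)
Shoelace sum Σ(x_i·y_{i+1} − x_{i+1}·y_i):
  i=1: 1.0483·1.5322 − -3.7266·2.8296 = +12.1510 (running +12.1510)
  i=2: -3.7266·-1.2859 − -4.1577·1.5322 = +11.1623 (running +23.3134)
  i=3: -4.1577·-2.8263 − -1.4601·-1.2859 = +9.8734 (running +33.1868)
  i=4: -1.4601·2.8296 − 1.0483·-2.8263 = -1.1687 (running +32.0181)
Area = |Σ|/2 = |32.0181|/2 = 16.0090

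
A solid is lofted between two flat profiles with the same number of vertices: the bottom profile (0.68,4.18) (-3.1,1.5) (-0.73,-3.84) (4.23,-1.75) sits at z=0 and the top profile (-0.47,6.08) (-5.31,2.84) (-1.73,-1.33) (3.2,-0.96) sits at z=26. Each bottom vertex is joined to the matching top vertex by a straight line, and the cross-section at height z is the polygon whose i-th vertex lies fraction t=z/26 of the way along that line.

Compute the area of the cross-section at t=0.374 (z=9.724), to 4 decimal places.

Area at t=0.374: 32.6159

Cross-section at t=0.374: each vertex is (1-t)·p0[i] + t·p1[i].
  v1: (1-0.374)·(0.68,4.18) + 0.374·(-0.47,6.08) = (0.2499,4.8906)
  v2: (1-0.374)·(-3.1,1.5) + 0.374·(-5.31,2.84) = (-3.9265,2.0012)
  v3: (1-0.374)·(-0.73,-3.84) + 0.374·(-1.73,-1.33) = (-1.1040,-2.9013)
  v4: (1-0.374)·(4.23,-1.75) + 0.374·(3.2,-0.96) = (3.8448,-1.4545)
Shoelace sum Σ(x_i·y_{i+1} − x_{i+1}·y_i):
  i=1: 0.2499·2.0012 − -3.9265·4.8906 = +19.7032 (running +19.7032)
  i=2: -3.9265·-2.9013 − -1.1040·2.0012 = +13.6012 (running +33.3044)
  i=3: -1.1040·-1.4545 − 3.8448·-2.9013 = +12.7605 (running +46.0649)
  i=4: 3.8448·4.8906 − 0.2499·-1.4545 = +19.1668 (running +65.2317)
Area = |Σ|/2 = |65.2317|/2 = 32.6159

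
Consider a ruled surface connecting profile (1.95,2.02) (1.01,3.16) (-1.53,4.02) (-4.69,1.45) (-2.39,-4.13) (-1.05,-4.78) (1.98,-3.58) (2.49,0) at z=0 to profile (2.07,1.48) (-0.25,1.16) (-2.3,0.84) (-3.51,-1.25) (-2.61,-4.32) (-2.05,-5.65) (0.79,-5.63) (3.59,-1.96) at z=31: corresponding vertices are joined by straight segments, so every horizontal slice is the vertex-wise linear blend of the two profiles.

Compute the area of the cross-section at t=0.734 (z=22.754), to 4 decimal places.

Area at t=0.734: 37.1323

Cross-section at t=0.734: each vertex is (1-t)·p0[i] + t·p1[i].
  v1: (1-0.734)·(1.95,2.02) + 0.734·(2.07,1.48) = (2.0381,1.6236)
  v2: (1-0.734)·(1.01,3.16) + 0.734·(-0.25,1.16) = (0.0852,1.6920)
  v3: (1-0.734)·(-1.53,4.02) + 0.734·(-2.3,0.84) = (-2.0952,1.6859)
  v4: (1-0.734)·(-4.69,1.45) + 0.734·(-3.51,-1.25) = (-3.8239,-0.5318)
  v5: (1-0.734)·(-2.39,-4.13) + 0.734·(-2.61,-4.32) = (-2.5515,-4.2695)
  v6: (1-0.734)·(-1.05,-4.78) + 0.734·(-2.05,-5.65) = (-1.7840,-5.4186)
  v7: (1-0.734)·(1.98,-3.58) + 0.734·(0.79,-5.63) = (1.1065,-5.0847)
  v8: (1-0.734)·(2.49,0) + 0.734·(3.59,-1.96) = (3.2974,-1.4386)
Shoelace sum Σ(x_i·y_{i+1} − x_{i+1}·y_i):
  i=1: 2.0381·1.6920 − 0.0852·1.6236 = +3.3102 (running +3.3102)
  i=2: 0.0852·1.6859 − -2.0952·1.6920 = +3.6886 (running +6.9988)
  i=3: -2.0952·-0.5318 − -3.8239·1.6859 = +7.5608 (running +14.5596)
  i=4: -3.8239·-4.2695 − -2.5515·-0.5318 = +14.9690 (running +29.5286)
  i=5: -2.5515·-5.4186 − -1.7840·-4.2695 = +6.2087 (running +35.7373)
  i=6: -1.7840·-5.0847 − 1.1065·-5.4186 = +15.0670 (running +50.8043)
  i=7: 1.1065·-1.4386 − 3.2974·-5.0847 = +15.1744 (running +65.9787)
  i=8: 3.2974·1.6236 − 2.0381·-1.4386 = +8.2859 (running +74.2645)
Area = |Σ|/2 = |74.2645|/2 = 37.1323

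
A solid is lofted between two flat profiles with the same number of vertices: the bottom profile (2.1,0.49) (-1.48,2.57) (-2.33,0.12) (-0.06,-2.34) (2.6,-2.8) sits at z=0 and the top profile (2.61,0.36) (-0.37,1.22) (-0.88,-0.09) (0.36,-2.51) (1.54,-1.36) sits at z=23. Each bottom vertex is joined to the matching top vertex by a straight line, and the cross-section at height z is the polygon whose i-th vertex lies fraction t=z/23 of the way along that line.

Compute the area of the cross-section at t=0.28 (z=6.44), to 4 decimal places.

Cross-section at t=0.28: each vertex is (1-t)·p0[i] + t·p1[i].
  v1: (1-0.28)·(2.1,0.49) + 0.28·(2.61,0.36) = (2.2428,0.4536)
  v2: (1-0.28)·(-1.48,2.57) + 0.28·(-0.37,1.22) = (-1.1692,2.1920)
  v3: (1-0.28)·(-2.33,0.12) + 0.28·(-0.88,-0.09) = (-1.9240,0.0612)
  v4: (1-0.28)·(-0.06,-2.34) + 0.28·(0.36,-2.51) = (0.0576,-2.3876)
  v5: (1-0.28)·(2.6,-2.8) + 0.28·(1.54,-1.36) = (2.3032,-2.3968)
Shoelace sum Σ(x_i·y_{i+1} − x_{i+1}·y_i):
  i=1: 2.2428·2.1920 − -1.1692·0.4536 = +5.4466 (running +5.4466)
  i=2: -1.1692·0.0612 − -1.9240·2.1920 = +4.1459 (running +9.5924)
  i=3: -1.9240·-2.3876 − 0.0576·0.0612 = +4.5902 (running +14.1826)
  i=4: 0.0576·-2.3968 − 2.3032·-2.3876 = +5.3611 (running +19.5437)
  i=5: 2.3032·0.4536 − 2.2428·-2.3968 = +6.4203 (running +25.9640)
Area = |Σ|/2 = |25.9640|/2 = 12.9820

Area at t=0.28: 12.9820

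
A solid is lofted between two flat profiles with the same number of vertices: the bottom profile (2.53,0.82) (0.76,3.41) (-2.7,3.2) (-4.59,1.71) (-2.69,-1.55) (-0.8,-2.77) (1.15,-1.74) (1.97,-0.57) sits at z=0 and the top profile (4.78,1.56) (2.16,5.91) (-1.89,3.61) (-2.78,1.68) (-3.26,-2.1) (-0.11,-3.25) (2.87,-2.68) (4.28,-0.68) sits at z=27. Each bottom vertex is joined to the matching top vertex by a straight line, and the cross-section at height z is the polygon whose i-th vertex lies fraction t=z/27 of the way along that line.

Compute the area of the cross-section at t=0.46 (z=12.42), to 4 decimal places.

Cross-section at t=0.46: each vertex is (1-t)·p0[i] + t·p1[i].
  v1: (1-0.46)·(2.53,0.82) + 0.46·(4.78,1.56) = (3.5650,1.1604)
  v2: (1-0.46)·(0.76,3.41) + 0.46·(2.16,5.91) = (1.4040,4.5600)
  v3: (1-0.46)·(-2.7,3.2) + 0.46·(-1.89,3.61) = (-2.3274,3.3886)
  v4: (1-0.46)·(-4.59,1.71) + 0.46·(-2.78,1.68) = (-3.7574,1.6962)
  v5: (1-0.46)·(-2.69,-1.55) + 0.46·(-3.26,-2.1) = (-2.9522,-1.8030)
  v6: (1-0.46)·(-0.8,-2.77) + 0.46·(-0.11,-3.25) = (-0.4826,-2.9908)
  v7: (1-0.46)·(1.15,-1.74) + 0.46·(2.87,-2.68) = (1.9412,-2.1724)
  v8: (1-0.46)·(1.97,-0.57) + 0.46·(4.28,-0.68) = (3.0326,-0.6206)
Shoelace sum Σ(x_i·y_{i+1} − x_{i+1}·y_i):
  i=1: 3.5650·4.5600 − 1.4040·1.1604 = +14.6272 (running +14.6272)
  i=2: 1.4040·3.3886 − -2.3274·4.5600 = +15.3705 (running +29.9977)
  i=3: -2.3274·1.6962 − -3.7574·3.3886 = +8.7846 (running +38.7823)
  i=4: -3.7574·-1.8030 − -2.9522·1.6962 = +11.7821 (running +50.5644)
  i=5: -2.9522·-2.9908 − -0.4826·-1.8030 = +7.9593 (running +58.5238)
  i=6: -0.4826·-2.1724 − 1.9412·-2.9908 = +6.8541 (running +65.3779)
  i=7: 1.9412·-0.6206 − 3.0326·-2.1724 = +5.3833 (running +70.7612)
  i=8: 3.0326·1.1604 − 3.5650·-0.6206 = +5.7315 (running +76.4927)
Area = |Σ|/2 = |76.4927|/2 = 38.2463

Area at t=0.46: 38.2463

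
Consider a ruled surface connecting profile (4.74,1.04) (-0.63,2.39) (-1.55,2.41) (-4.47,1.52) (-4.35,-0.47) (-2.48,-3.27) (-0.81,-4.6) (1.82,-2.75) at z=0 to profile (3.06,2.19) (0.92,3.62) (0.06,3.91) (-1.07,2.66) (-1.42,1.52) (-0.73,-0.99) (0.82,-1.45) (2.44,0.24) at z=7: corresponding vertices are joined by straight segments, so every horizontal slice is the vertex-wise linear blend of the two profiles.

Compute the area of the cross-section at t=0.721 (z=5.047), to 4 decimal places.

Area at t=0.721: 21.3499

Cross-section at t=0.721: each vertex is (1-t)·p0[i] + t·p1[i].
  v1: (1-0.721)·(4.74,1.04) + 0.721·(3.06,2.19) = (3.5287,1.8691)
  v2: (1-0.721)·(-0.63,2.39) + 0.721·(0.92,3.62) = (0.4876,3.2768)
  v3: (1-0.721)·(-1.55,2.41) + 0.721·(0.06,3.91) = (-0.3892,3.4915)
  v4: (1-0.721)·(-4.47,1.52) + 0.721·(-1.07,2.66) = (-2.0186,2.3419)
  v5: (1-0.721)·(-4.35,-0.47) + 0.721·(-1.42,1.52) = (-2.2375,0.9648)
  v6: (1-0.721)·(-2.48,-3.27) + 0.721·(-0.73,-0.99) = (-1.2183,-1.6261)
  v7: (1-0.721)·(-0.81,-4.6) + 0.721·(0.82,-1.45) = (0.3652,-2.3289)
  v8: (1-0.721)·(1.82,-2.75) + 0.721·(2.44,0.24) = (2.2670,-0.5942)
Shoelace sum Σ(x_i·y_{i+1} − x_{i+1}·y_i):
  i=1: 3.5287·3.2768 − 0.4876·1.8691 = +10.6517 (running +10.6517)
  i=2: 0.4876·3.4915 − -0.3892·3.2768 = +2.9776 (running +13.6293)
  i=3: -0.3892·2.3419 − -2.0186·3.4915 = +6.1365 (running +19.7658)
  i=4: -2.0186·0.9648 − -2.2375·2.3419 = +3.2925 (running +23.0583)
  i=5: -2.2375·-1.6261 − -1.2183·0.9648 = +4.8138 (running +27.8720)
  i=6: -1.2183·-2.3289 − 0.3652·-1.6261 = +3.4310 (running +31.3031)
  i=7: 0.3652·-0.5942 − 2.2670·-2.3289 = +5.0625 (running +36.3656)
  i=8: 2.2670·1.8691 − 3.5287·-0.5942 = +6.3342 (running +42.6998)
Area = |Σ|/2 = |42.6998|/2 = 21.3499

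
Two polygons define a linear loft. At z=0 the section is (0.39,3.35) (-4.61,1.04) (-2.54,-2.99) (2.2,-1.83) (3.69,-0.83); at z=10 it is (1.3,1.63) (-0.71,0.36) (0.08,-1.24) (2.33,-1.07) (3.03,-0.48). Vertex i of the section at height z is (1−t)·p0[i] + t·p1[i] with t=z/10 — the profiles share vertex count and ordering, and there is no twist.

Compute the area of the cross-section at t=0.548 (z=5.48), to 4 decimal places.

Area at t=0.548: 15.1571

Cross-section at t=0.548: each vertex is (1-t)·p0[i] + t·p1[i].
  v1: (1-0.548)·(0.39,3.35) + 0.548·(1.3,1.63) = (0.8887,2.4074)
  v2: (1-0.548)·(-4.61,1.04) + 0.548·(-0.71,0.36) = (-2.4728,0.6674)
  v3: (1-0.548)·(-2.54,-2.99) + 0.548·(0.08,-1.24) = (-1.1042,-2.0310)
  v4: (1-0.548)·(2.2,-1.83) + 0.548·(2.33,-1.07) = (2.2712,-1.4135)
  v5: (1-0.548)·(3.69,-0.83) + 0.548·(3.03,-0.48) = (3.3283,-0.6382)
Shoelace sum Σ(x_i·y_{i+1} − x_{i+1}·y_i):
  i=1: 0.8887·0.6674 − -2.4728·2.4074 = +6.5462 (running +6.5462)
  i=2: -2.4728·-2.0310 − -1.1042·0.6674 = +5.7592 (running +12.3054)
  i=3: -1.1042·-1.4135 − 2.2712·-2.0310 = +6.1738 (running +18.4791)
  i=4: 2.2712·-0.6382 − 3.3283·-1.4135 = +3.2551 (running +21.7343)
  i=5: 3.3283·2.4074 − 0.8887·-0.6382 = +8.5799 (running +30.3142)
Area = |Σ|/2 = |30.3142|/2 = 15.1571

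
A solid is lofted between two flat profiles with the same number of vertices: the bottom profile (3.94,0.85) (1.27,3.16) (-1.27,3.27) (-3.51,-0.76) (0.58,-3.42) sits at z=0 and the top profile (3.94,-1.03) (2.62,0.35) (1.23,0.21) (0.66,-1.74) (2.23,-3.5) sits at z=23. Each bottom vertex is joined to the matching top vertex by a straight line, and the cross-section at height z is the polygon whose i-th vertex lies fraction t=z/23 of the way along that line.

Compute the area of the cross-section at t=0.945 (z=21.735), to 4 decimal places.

Area at t=0.945: 8.3229

Cross-section at t=0.945: each vertex is (1-t)·p0[i] + t·p1[i].
  v1: (1-0.945)·(3.94,0.85) + 0.945·(3.94,-1.03) = (3.9400,-0.9266)
  v2: (1-0.945)·(1.27,3.16) + 0.945·(2.62,0.35) = (2.5457,0.5046)
  v3: (1-0.945)·(-1.27,3.27) + 0.945·(1.23,0.21) = (1.0925,0.3783)
  v4: (1-0.945)·(-3.51,-0.76) + 0.945·(0.66,-1.74) = (0.4306,-1.6861)
  v5: (1-0.945)·(0.58,-3.42) + 0.945·(2.23,-3.5) = (2.1392,-3.4956)
Shoelace sum Σ(x_i·y_{i+1} − x_{i+1}·y_i):
  i=1: 3.9400·0.5046 − 2.5457·-0.9266 = +4.3468 (running +4.3468)
  i=2: 2.5457·0.3783 − 1.0925·0.5046 = +0.4118 (running +4.7587)
  i=3: 1.0925·-1.6861 − 0.4306·0.3783 = -2.0050 (running +2.7537)
  i=4: 0.4306·-3.4956 − 2.1392·-1.6861 = +2.1016 (running +4.8553)
  i=5: 2.1392·-0.9266 − 3.9400·-3.4956 = +11.7904 (running +16.6457)
Area = |Σ|/2 = |16.6457|/2 = 8.3229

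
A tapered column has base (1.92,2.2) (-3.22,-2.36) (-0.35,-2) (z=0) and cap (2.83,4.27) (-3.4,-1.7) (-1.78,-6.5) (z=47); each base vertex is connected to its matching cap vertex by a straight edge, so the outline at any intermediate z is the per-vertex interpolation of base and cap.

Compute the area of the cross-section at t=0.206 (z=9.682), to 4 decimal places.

Area at t=0.206: 8.2214

Cross-section at t=0.206: each vertex is (1-t)·p0[i] + t·p1[i].
  v1: (1-0.206)·(1.92,2.2) + 0.206·(2.83,4.27) = (2.1075,2.6264)
  v2: (1-0.206)·(-3.22,-2.36) + 0.206·(-3.4,-1.7) = (-3.2571,-2.2240)
  v3: (1-0.206)·(-0.35,-2) + 0.206·(-1.78,-6.5) = (-0.6446,-2.9270)
Shoelace sum Σ(x_i·y_{i+1} − x_{i+1}·y_i):
  i=1: 2.1075·-2.2240 − -3.2571·2.6264 = +3.8674 (running +3.8674)
  i=2: -3.2571·-2.9270 − -0.6446·-2.2240 = +8.0999 (running +11.9673)
  i=3: -0.6446·2.6264 − 2.1075·-2.9270 = +4.4756 (running +16.4429)
Area = |Σ|/2 = |16.4429|/2 = 8.2214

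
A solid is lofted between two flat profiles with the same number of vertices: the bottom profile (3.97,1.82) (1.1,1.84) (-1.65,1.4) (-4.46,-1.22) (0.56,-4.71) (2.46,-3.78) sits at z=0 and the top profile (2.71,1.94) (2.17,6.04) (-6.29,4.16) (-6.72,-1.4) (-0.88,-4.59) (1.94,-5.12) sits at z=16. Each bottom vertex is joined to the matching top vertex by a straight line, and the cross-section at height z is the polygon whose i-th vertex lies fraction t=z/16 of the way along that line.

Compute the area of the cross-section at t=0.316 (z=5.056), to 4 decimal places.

Area at t=0.316: 45.6928

Cross-section at t=0.316: each vertex is (1-t)·p0[i] + t·p1[i].
  v1: (1-0.316)·(3.97,1.82) + 0.316·(2.71,1.94) = (3.5718,1.8579)
  v2: (1-0.316)·(1.1,1.84) + 0.316·(2.17,6.04) = (1.4381,3.1672)
  v3: (1-0.316)·(-1.65,1.4) + 0.316·(-6.29,4.16) = (-3.1162,2.2722)
  v4: (1-0.316)·(-4.46,-1.22) + 0.316·(-6.72,-1.4) = (-5.1742,-1.2769)
  v5: (1-0.316)·(0.56,-4.71) + 0.316·(-0.88,-4.59) = (0.1050,-4.6721)
  v6: (1-0.316)·(2.46,-3.78) + 0.316·(1.94,-5.12) = (2.2957,-4.2034)
Shoelace sum Σ(x_i·y_{i+1} − x_{i+1}·y_i):
  i=1: 3.5718·3.1672 − 1.4381·1.8579 = +8.6408 (running +8.6408)
  i=2: 1.4381·2.2722 − -3.1162·3.1672 = +13.1374 (running +21.7782)
  i=3: -3.1162·-1.2769 − -5.1742·2.2722 = +15.7356 (running +37.5138)
  i=4: -5.1742·-4.6721 − 0.1050·-1.2769 = +24.3081 (running +61.8219)
  i=5: 0.1050·-4.2034 − 2.2957·-4.6721 = +10.2844 (running +72.1063)
  i=6: 2.2957·1.8579 − 3.5718·-4.2034 = +19.2792 (running +91.3855)
Area = |Σ|/2 = |91.3855|/2 = 45.6928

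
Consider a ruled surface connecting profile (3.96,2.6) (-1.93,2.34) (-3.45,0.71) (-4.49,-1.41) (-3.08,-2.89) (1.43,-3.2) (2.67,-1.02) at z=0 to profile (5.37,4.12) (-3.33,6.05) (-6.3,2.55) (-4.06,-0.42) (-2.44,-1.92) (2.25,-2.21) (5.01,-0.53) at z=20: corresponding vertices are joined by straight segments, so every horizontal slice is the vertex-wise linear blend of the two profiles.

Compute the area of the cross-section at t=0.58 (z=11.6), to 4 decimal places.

Cross-section at t=0.58: each vertex is (1-t)·p0[i] + t·p1[i].
  v1: (1-0.58)·(3.96,2.6) + 0.58·(5.37,4.12) = (4.7778,3.4816)
  v2: (1-0.58)·(-1.93,2.34) + 0.58·(-3.33,6.05) = (-2.7420,4.4918)
  v3: (1-0.58)·(-3.45,0.71) + 0.58·(-6.3,2.55) = (-5.1030,1.7772)
  v4: (1-0.58)·(-4.49,-1.41) + 0.58·(-4.06,-0.42) = (-4.2406,-0.8358)
  v5: (1-0.58)·(-3.08,-2.89) + 0.58·(-2.44,-1.92) = (-2.7088,-2.3274)
  v6: (1-0.58)·(1.43,-3.2) + 0.58·(2.25,-2.21) = (1.9056,-2.6258)
  v7: (1-0.58)·(2.67,-1.02) + 0.58·(5.01,-0.53) = (4.0272,-0.7358)
Shoelace sum Σ(x_i·y_{i+1} − x_{i+1}·y_i):
  i=1: 4.7778·4.4918 − -2.7420·3.4816 = +31.0075 (running +31.0075)
  i=2: -2.7420·1.7772 − -5.1030·4.4918 = +18.0486 (running +49.0560)
  i=3: -5.1030·-0.8358 − -4.2406·1.7772 = +11.8015 (running +60.8575)
  i=4: -4.2406·-2.3274 − -2.7088·-0.8358 = +7.6056 (running +68.4631)
  i=5: -2.7088·-2.6258 − 1.9056·-2.3274 = +11.5479 (running +80.0109)
  i=6: 1.9056·-0.7358 − 4.0272·-2.6258 = +9.1725 (running +89.1834)
  i=7: 4.0272·3.4816 − 4.7778·-0.7358 = +17.5366 (running +106.7200)
Area = |Σ|/2 = |106.7200|/2 = 53.3600

Area at t=0.58: 53.3600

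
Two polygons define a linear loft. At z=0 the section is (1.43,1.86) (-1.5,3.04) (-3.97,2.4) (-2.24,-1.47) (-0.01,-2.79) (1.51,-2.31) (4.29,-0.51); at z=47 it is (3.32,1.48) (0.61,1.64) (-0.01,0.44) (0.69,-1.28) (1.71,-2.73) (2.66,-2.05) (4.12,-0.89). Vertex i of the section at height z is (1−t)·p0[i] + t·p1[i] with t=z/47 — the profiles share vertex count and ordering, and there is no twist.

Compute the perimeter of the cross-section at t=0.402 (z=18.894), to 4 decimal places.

Cross-section at t=0.402: each vertex is (1-t)·p0[i] + t·p1[i].
  v1: (1-0.402)·(1.43,1.86) + 0.402·(3.32,1.48) = (2.1898,1.7072)
  v2: (1-0.402)·(-1.5,3.04) + 0.402·(0.61,1.64) = (-0.6518,2.4772)
  v3: (1-0.402)·(-3.97,2.4) + 0.402·(-0.01,0.44) = (-2.3781,1.6121)
  v4: (1-0.402)·(-2.24,-1.47) + 0.402·(0.69,-1.28) = (-1.0621,-1.3936)
  v5: (1-0.402)·(-0.01,-2.79) + 0.402·(1.71,-2.73) = (0.6814,-2.7659)
  v6: (1-0.402)·(1.51,-2.31) + 0.402·(2.66,-2.05) = (1.9723,-2.2055)
  v7: (1-0.402)·(4.29,-0.51) + 0.402·(4.12,-0.89) = (4.2217,-0.6628)
Perimeter = Σ |v_{i+1} − v_i|:
  edge 1→2: √(-2.8416² + 0.7700²) = 2.9440 (running 2.9440)
  edge 2→3: √(-1.7263² + -0.8651²) = 1.9309 (running 4.8750)
  edge 3→4: √(1.3159² + -3.0057²) = 3.2811 (running 8.1561)
  edge 4→5: √(1.7436² + -1.3723²) = 2.2188 (running 10.3749)
  edge 5→6: √(1.2909² + 0.5604²) = 1.4073 (running 11.7822)
  edge 6→7: √(2.2494² + 1.5427²) = 2.7276 (running 14.5098)
  edge 7→1: √(-2.0319² + 2.3700²) = 3.1218 (running 17.6315)
Perimeter = 17.6315

Perimeter at t=0.402: 17.6315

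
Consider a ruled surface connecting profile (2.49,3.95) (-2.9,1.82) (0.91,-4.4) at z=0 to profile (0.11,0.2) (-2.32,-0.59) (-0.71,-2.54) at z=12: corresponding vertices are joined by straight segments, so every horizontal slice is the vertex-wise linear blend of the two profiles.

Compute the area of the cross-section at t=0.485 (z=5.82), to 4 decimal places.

Area at t=0.485: 10.2335

Cross-section at t=0.485: each vertex is (1-t)·p0[i] + t·p1[i].
  v1: (1-0.485)·(2.49,3.95) + 0.485·(0.11,0.2) = (1.3357,2.1313)
  v2: (1-0.485)·(-2.9,1.82) + 0.485·(-2.32,-0.59) = (-2.6187,0.6512)
  v3: (1-0.485)·(0.91,-4.4) + 0.485·(-0.71,-2.54) = (0.1243,-3.4979)
Shoelace sum Σ(x_i·y_{i+1} − x_{i+1}·y_i):
  i=1: 1.3357·0.6512 − -2.6187·2.1313 = +6.4508 (running +6.4508)
  i=2: -2.6187·-3.4979 − 0.1243·0.6512 = +9.0790 (running +15.5299)
  i=3: 0.1243·2.1313 − 1.3357·-3.4979 = +4.9371 (running +20.4669)
Area = |Σ|/2 = |20.4669|/2 = 10.2335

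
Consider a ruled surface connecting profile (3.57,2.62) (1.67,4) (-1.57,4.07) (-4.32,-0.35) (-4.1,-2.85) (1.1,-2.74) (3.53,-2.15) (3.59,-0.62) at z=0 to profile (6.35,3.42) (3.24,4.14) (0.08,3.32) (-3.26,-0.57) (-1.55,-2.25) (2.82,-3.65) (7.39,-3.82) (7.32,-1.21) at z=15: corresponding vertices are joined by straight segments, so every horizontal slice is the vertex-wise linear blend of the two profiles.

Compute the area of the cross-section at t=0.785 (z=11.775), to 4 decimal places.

Area at t=0.785: 57.5233

Cross-section at t=0.785: each vertex is (1-t)·p0[i] + t·p1[i].
  v1: (1-0.785)·(3.57,2.62) + 0.785·(6.35,3.42) = (5.7523,3.2480)
  v2: (1-0.785)·(1.67,4) + 0.785·(3.24,4.14) = (2.9024,4.1099)
  v3: (1-0.785)·(-1.57,4.07) + 0.785·(0.08,3.32) = (-0.2747,3.4812)
  v4: (1-0.785)·(-4.32,-0.35) + 0.785·(-3.26,-0.57) = (-3.4879,-0.5227)
  v5: (1-0.785)·(-4.1,-2.85) + 0.785·(-1.55,-2.25) = (-2.0982,-2.3790)
  v6: (1-0.785)·(1.1,-2.74) + 0.785·(2.82,-3.65) = (2.4502,-3.4543)
  v7: (1-0.785)·(3.53,-2.15) + 0.785·(7.39,-3.82) = (6.5601,-3.4609)
  v8: (1-0.785)·(3.59,-0.62) + 0.785·(7.32,-1.21) = (6.5181,-1.0831)
Shoelace sum Σ(x_i·y_{i+1} − x_{i+1}·y_i):
  i=1: 5.7523·4.1099 − 2.9024·3.2480 = +14.2142 (running +14.2142)
  i=2: 2.9024·3.4812 − -0.2747·4.1099 = +11.2333 (running +25.4476)
  i=3: -0.2747·-0.5227 − -3.4879·3.4812 = +12.2859 (running +37.7334)
  i=4: -3.4879·-2.3790 − -2.0982·-0.5227 = +7.2010 (running +44.9344)
  i=5: -2.0982·-3.4543 − 2.4502·-2.3790 = +13.0771 (running +58.0115)
  i=6: 2.4502·-3.4609 − 6.5601·-3.4543 = +14.1809 (running +72.1924)
  i=7: 6.5601·-1.0831 − 6.5181·-3.4609 = +15.4531 (running +87.6454)
  i=8: 6.5181·3.2480 − 5.7523·-1.0831 = +27.4012 (running +115.0467)
Area = |Σ|/2 = |115.0467|/2 = 57.5233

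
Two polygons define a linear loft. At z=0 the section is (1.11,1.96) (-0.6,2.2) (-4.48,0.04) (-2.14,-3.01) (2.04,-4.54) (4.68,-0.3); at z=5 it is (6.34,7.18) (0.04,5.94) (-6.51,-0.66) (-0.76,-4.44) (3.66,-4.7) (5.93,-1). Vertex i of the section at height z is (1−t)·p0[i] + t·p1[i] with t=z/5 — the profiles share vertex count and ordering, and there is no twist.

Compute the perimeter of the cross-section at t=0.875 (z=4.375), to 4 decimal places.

Perimeter at t=0.875: 37.2433

Cross-section at t=0.875: each vertex is (1-t)·p0[i] + t·p1[i].
  v1: (1-0.875)·(1.11,1.96) + 0.875·(6.34,7.18) = (5.6862,6.5275)
  v2: (1-0.875)·(-0.6,2.2) + 0.875·(0.04,5.94) = (-0.0400,5.4725)
  v3: (1-0.875)·(-4.48,0.04) + 0.875·(-6.51,-0.66) = (-6.2562,-0.5725)
  v4: (1-0.875)·(-2.14,-3.01) + 0.875·(-0.76,-4.44) = (-0.9325,-4.2613)
  v5: (1-0.875)·(2.04,-4.54) + 0.875·(3.66,-4.7) = (3.4575,-4.6800)
  v6: (1-0.875)·(4.68,-0.3) + 0.875·(5.93,-1) = (5.7737,-0.9125)
Perimeter = Σ |v_{i+1} − v_i|:
  edge 1→2: √(-5.7262² + -1.0550²) = 5.8226 (running 5.8226)
  edge 2→3: √(-6.2162² + -6.0450²) = 8.6709 (running 14.4935)
  edge 3→4: √(5.3237² + -3.6888²) = 6.4768 (running 20.9703)
  edge 4→5: √(4.3900² + -0.4187²) = 4.4099 (running 25.3802)
  edge 5→6: √(2.3162² + 3.7675²) = 4.4226 (running 29.8028)
  edge 6→1: √(-0.0875² + 7.4400²) = 7.4405 (running 37.2433)
Perimeter = 37.2433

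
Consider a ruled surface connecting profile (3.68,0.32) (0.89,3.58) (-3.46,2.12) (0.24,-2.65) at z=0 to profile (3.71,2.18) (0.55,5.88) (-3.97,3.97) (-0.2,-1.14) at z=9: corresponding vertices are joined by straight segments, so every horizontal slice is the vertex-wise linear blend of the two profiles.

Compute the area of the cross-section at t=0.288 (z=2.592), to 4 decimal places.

Cross-section at t=0.288: each vertex is (1-t)·p0[i] + t·p1[i].
  v1: (1-0.288)·(3.68,0.32) + 0.288·(3.71,2.18) = (3.6886,0.8557)
  v2: (1-0.288)·(0.89,3.58) + 0.288·(0.55,5.88) = (0.7921,4.2424)
  v3: (1-0.288)·(-3.46,2.12) + 0.288·(-3.97,3.97) = (-3.6069,2.6528)
  v4: (1-0.288)·(0.24,-2.65) + 0.288·(-0.2,-1.14) = (0.1133,-2.2151)
Shoelace sum Σ(x_i·y_{i+1} − x_{i+1}·y_i):
  i=1: 3.6886·4.2424 − 0.7921·0.8557 = +14.9709 (running +14.9709)
  i=2: 0.7921·2.6528 − -3.6069·4.2424 = +17.4031 (running +32.3740)
  i=3: -3.6069·-2.2151 − 0.1133·2.6528 = +7.6892 (running +40.0631)
  i=4: 0.1133·0.8557 − 3.6886·-2.2151 = +8.2677 (running +48.3309)
Area = |Σ|/2 = |48.3309|/2 = 24.1654

Area at t=0.288: 24.1654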